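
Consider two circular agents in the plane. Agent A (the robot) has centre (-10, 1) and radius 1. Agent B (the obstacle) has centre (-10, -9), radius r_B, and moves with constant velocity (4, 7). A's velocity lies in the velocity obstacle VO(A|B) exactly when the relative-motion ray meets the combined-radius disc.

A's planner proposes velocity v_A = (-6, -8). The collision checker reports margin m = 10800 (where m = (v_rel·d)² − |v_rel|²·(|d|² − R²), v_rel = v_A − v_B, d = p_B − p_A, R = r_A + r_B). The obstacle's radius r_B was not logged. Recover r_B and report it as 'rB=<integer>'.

m = 10800
d = (0, -10);  v_rel = (-10, -15),  |v_rel|² = 325
v_rel×d = (-10)·(-10) − (-15)·(0) = 100
since m = R²·325 − 100²:  R² = (10000 + 10800) / 325 = 64
R = √64 = 8  ⇒  r_B = 8 − 1 = 7

rB=7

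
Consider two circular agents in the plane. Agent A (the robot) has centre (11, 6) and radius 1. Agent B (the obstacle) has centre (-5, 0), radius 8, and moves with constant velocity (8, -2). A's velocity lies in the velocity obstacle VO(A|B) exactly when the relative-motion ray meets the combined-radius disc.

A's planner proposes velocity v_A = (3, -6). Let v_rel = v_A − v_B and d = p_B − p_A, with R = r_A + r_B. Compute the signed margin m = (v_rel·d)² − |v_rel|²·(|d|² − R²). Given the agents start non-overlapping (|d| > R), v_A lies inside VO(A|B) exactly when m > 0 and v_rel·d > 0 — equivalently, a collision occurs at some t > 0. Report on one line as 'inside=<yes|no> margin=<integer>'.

d = (-16, -6),  |d|² = 292;  R = 1+8 = 9,  c = 292−9² = 211
v_rel = (-5, -4),  |v_rel|² = 41;  v_rel·d = (-5)·(-16) + (-4)·(-6) = 104
41·t² − 208·t + 211 = 0  ⇒  m = 104² − 41·211 = 2165
m = 2165 > 0,  v_rel·d = 104 > 0  ⇒  inside

inside=yes margin=2165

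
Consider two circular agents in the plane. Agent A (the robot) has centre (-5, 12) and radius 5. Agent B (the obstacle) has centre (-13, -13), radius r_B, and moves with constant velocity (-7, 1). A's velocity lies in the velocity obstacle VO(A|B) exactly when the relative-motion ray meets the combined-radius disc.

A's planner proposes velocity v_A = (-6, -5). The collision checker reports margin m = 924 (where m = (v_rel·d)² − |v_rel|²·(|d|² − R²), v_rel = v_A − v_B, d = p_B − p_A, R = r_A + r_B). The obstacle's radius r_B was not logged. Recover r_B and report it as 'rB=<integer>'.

m = 924
d = (-8, -25);  v_rel = (1, -6),  |v_rel|² = 37
v_rel×d = (1)·(-25) − (-6)·(-8) = -73
since m = R²·37 − (-73)²:  R² = (5329 + 924) / 37 = 169
R = √169 = 13  ⇒  r_B = 13 − 5 = 8

rB=8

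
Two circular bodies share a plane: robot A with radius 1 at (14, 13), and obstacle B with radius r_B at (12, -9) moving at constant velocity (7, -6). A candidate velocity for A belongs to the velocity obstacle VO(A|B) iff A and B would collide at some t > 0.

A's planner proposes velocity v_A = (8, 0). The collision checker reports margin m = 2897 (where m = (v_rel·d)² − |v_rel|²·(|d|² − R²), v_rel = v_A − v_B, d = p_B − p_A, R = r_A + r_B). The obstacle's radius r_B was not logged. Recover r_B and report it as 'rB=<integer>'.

m = 2897
d = (-2, -22);  v_rel = (1, 6),  |v_rel|² = 37
v_rel×d = (1)·(-22) − (6)·(-2) = -10
since m = R²·37 − (-10)²:  R² = (100 + 2897) / 37 = 81
R = √81 = 9  ⇒  r_B = 9 − 1 = 8

rB=8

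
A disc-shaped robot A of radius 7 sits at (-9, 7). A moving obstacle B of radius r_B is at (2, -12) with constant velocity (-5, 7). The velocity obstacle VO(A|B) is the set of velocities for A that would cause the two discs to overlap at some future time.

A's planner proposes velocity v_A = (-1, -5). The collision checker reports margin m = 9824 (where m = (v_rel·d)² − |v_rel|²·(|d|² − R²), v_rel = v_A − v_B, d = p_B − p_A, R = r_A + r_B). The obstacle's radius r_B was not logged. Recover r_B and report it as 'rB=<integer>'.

m = 9824
d = (11, -19);  v_rel = (4, -12),  |v_rel|² = 160
v_rel×d = (4)·(-19) − (-12)·(11) = 56
since m = R²·160 − 56²:  R² = (3136 + 9824) / 160 = 81
R = √81 = 9  ⇒  r_B = 9 − 7 = 2

rB=2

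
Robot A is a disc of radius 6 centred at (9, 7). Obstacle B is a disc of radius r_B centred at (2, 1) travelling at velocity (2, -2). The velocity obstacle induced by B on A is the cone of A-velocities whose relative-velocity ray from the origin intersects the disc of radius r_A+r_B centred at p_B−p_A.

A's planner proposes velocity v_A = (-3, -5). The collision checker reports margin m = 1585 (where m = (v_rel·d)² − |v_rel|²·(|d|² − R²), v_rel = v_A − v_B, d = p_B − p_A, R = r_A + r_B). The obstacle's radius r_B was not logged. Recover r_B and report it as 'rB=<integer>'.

m = 1585
d = (-7, -6);  v_rel = (-5, -3),  |v_rel|² = 34
v_rel×d = (-5)·(-6) − (-3)·(-7) = 9
since m = R²·34 − 9²:  R² = (81 + 1585) / 34 = 49
R = √49 = 7  ⇒  r_B = 7 − 6 = 1

rB=1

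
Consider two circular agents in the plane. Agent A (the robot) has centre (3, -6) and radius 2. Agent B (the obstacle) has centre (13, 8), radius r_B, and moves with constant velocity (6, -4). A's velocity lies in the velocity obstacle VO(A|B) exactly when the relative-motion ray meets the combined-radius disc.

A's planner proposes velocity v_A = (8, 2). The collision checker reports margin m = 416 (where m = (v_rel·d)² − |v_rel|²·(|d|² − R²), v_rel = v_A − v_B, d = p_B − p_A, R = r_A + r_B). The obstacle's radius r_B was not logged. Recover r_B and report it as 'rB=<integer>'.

m = 416
d = (10, 14);  v_rel = (2, 6),  |v_rel|² = 40
v_rel×d = (2)·(14) − (6)·(10) = -32
since m = R²·40 − (-32)²:  R² = (1024 + 416) / 40 = 36
R = √36 = 6  ⇒  r_B = 6 − 2 = 4

rB=4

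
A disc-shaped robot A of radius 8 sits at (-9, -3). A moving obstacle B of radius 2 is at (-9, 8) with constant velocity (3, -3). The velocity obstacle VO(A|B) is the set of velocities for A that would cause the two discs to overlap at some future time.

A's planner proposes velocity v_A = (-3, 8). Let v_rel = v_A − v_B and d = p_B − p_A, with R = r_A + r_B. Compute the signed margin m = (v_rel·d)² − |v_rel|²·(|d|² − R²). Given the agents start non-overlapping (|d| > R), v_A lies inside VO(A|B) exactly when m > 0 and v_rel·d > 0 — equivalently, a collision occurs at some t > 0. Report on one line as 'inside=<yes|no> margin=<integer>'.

d = (0, 11),  |d|² = 121;  R = 8+2 = 10,  c = 121−10² = 21
v_rel = (-6, 11),  |v_rel|² = 157;  v_rel·d = (-6)·(0) + (11)·(11) = 121
157·t² − 242·t + 21 = 0  ⇒  m = 121² − 157·21 = 11344
m = 11344 > 0,  v_rel·d = 121 > 0  ⇒  inside

inside=yes margin=11344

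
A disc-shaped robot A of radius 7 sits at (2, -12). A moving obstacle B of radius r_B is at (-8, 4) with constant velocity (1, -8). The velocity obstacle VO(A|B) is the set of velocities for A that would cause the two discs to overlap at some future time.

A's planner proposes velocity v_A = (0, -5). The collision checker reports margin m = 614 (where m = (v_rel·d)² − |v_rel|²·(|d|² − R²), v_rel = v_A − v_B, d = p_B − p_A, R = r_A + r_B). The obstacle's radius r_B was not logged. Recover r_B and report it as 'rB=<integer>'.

m = 614
d = (-10, 16);  v_rel = (-1, 3),  |v_rel|² = 10
v_rel×d = (-1)·(16) − (3)·(-10) = 14
since m = R²·10 − 14²:  R² = (196 + 614) / 10 = 81
R = √81 = 9  ⇒  r_B = 9 − 7 = 2

rB=2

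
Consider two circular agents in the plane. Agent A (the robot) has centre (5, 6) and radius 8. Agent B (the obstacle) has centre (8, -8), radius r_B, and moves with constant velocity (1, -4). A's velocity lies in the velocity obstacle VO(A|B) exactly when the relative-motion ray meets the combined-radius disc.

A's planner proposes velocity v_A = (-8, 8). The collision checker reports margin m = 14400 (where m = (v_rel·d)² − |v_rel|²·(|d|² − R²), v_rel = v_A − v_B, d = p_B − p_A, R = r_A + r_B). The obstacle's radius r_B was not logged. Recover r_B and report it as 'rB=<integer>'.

m = 14400
d = (3, -14);  v_rel = (-9, 12),  |v_rel|² = 225
v_rel×d = (-9)·(-14) − (12)·(3) = 90
since m = R²·225 − 90²:  R² = (8100 + 14400) / 225 = 100
R = √100 = 10  ⇒  r_B = 10 − 8 = 2

rB=2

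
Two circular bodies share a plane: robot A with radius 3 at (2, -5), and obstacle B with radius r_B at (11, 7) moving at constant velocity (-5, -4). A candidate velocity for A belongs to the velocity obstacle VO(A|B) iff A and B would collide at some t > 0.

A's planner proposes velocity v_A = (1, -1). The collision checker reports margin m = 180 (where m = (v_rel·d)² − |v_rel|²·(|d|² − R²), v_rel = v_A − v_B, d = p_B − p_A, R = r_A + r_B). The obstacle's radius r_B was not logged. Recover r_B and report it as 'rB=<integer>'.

m = 180
d = (9, 12);  v_rel = (6, 3),  |v_rel|² = 45
v_rel×d = (6)·(12) − (3)·(9) = 45
since m = R²·45 − 45²:  R² = (2025 + 180) / 45 = 49
R = √49 = 7  ⇒  r_B = 7 − 3 = 4

rB=4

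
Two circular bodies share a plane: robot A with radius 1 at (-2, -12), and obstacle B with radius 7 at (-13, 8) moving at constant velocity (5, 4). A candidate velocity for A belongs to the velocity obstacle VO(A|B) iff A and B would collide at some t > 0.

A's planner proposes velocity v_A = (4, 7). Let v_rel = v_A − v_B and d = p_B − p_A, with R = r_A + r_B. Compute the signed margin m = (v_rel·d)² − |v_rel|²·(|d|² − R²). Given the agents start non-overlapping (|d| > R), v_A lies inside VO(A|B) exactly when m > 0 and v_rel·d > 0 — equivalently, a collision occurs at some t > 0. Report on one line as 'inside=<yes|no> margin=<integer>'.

d = (-11, 20),  |d|² = 521;  R = 1+7 = 8,  c = 521−8² = 457
v_rel = (-1, 3),  |v_rel|² = 10;  v_rel·d = (-1)·(-11) + (3)·(20) = 71
10·t² − 142·t + 457 = 0  ⇒  m = 71² − 10·457 = 471
m = 471 > 0,  v_rel·d = 71 > 0  ⇒  inside

inside=yes margin=471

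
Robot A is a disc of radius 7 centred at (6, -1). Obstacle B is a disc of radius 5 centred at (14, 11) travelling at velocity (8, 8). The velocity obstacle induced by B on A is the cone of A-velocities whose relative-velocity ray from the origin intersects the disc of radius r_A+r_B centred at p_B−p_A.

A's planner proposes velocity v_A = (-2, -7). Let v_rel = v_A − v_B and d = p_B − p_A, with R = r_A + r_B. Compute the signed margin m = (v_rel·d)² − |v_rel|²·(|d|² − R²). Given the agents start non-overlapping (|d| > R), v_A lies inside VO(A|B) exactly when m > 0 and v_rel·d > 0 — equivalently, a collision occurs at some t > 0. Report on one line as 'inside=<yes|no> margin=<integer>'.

d = (8, 12),  |d|² = 208;  R = 7+5 = 12,  c = 208−12² = 64
v_rel = (-10, -15),  |v_rel|² = 325;  v_rel·d = (-10)·(8) + (-15)·(12) = -260
325·t² + 520·t + 64 = 0  ⇒  m = (-260)² − 325·64 = 46800
m = 46800 > 0,  v_rel·d = -260 < 0  ⇒  outside

inside=no margin=46800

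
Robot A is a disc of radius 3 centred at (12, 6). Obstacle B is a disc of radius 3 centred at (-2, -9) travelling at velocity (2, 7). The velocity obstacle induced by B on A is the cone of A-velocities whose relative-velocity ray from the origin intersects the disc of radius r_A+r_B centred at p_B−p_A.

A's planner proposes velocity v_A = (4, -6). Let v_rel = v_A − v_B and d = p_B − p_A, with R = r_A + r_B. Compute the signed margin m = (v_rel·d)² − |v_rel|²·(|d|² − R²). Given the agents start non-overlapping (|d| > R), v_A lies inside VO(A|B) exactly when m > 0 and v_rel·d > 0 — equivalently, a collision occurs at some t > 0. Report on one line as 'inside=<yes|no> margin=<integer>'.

d = (-14, -15),  |d|² = 421;  R = 3+3 = 6,  c = 421−6² = 385
v_rel = (2, -13),  |v_rel|² = 173;  v_rel·d = (2)·(-14) + (-13)·(-15) = 167
173·t² − 334·t + 385 = 0  ⇒  m = 167² − 173·385 = -38716
m = -38716 < 0,  v_rel·d = 167 > 0  ⇒  outside

inside=no margin=-38716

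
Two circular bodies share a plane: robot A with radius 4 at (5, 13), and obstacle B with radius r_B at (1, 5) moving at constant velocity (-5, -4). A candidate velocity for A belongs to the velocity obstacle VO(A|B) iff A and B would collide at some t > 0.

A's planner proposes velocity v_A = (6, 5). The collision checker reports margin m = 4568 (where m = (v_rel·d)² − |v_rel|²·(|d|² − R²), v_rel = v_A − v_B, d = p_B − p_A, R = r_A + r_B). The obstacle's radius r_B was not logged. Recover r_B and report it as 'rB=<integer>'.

m = 4568
d = (-4, -8);  v_rel = (11, 9),  |v_rel|² = 202
v_rel×d = (11)·(-8) − (9)·(-4) = -52
since m = R²·202 − (-52)²:  R² = (2704 + 4568) / 202 = 36
R = √36 = 6  ⇒  r_B = 6 − 4 = 2

rB=2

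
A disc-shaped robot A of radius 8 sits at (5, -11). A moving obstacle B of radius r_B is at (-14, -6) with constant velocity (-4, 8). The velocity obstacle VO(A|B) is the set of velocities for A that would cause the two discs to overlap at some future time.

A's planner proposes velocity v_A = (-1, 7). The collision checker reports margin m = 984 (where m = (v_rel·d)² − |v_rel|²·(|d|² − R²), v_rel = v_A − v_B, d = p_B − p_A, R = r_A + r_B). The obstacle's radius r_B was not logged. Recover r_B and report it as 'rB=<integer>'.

m = 984
d = (-19, 5);  v_rel = (3, -1),  |v_rel|² = 10
v_rel×d = (3)·(5) − (-1)·(-19) = -4
since m = R²·10 − (-4)²:  R² = (16 + 984) / 10 = 100
R = √100 = 10  ⇒  r_B = 10 − 8 = 2

rB=2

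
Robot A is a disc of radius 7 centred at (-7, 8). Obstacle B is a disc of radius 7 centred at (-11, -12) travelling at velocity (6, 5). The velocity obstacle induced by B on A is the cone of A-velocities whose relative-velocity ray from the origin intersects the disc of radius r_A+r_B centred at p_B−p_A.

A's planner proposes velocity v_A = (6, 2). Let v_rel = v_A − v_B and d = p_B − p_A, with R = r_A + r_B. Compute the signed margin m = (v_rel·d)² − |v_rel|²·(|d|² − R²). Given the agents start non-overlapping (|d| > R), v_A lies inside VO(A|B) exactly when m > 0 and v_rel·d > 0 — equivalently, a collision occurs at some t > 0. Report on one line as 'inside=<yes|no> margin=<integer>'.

d = (-4, -20),  |d|² = 416;  R = 7+7 = 14,  c = 416−14² = 220
v_rel = (0, -3),  |v_rel|² = 9;  v_rel·d = (0)·(-4) + (-3)·(-20) = 60
9·t² − 120·t + 220 = 0  ⇒  m = 60² − 9·220 = 1620
m = 1620 > 0,  v_rel·d = 60 > 0  ⇒  inside

inside=yes margin=1620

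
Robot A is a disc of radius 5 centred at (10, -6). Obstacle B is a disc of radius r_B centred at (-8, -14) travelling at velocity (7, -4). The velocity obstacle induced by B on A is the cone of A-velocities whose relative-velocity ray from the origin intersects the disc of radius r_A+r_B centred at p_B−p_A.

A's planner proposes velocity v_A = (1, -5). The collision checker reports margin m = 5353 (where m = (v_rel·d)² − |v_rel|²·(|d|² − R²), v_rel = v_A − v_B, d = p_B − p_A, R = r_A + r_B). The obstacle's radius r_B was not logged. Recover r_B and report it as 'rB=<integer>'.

m = 5353
d = (-18, -8);  v_rel = (-6, -1),  |v_rel|² = 37
v_rel×d = (-6)·(-8) − (-1)·(-18) = 30
since m = R²·37 − 30²:  R² = (900 + 5353) / 37 = 169
R = √169 = 13  ⇒  r_B = 13 − 5 = 8

rB=8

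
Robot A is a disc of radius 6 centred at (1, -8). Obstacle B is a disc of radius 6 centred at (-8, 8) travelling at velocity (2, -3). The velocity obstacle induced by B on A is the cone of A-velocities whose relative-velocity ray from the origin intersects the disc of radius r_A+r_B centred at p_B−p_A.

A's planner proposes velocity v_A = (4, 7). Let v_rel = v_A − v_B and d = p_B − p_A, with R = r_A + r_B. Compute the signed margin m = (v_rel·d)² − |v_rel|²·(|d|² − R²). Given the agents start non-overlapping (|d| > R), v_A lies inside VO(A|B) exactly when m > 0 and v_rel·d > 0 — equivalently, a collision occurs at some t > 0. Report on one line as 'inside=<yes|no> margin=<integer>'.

d = (-9, 16),  |d|² = 337;  R = 6+6 = 12,  c = 337−12² = 193
v_rel = (2, 10),  |v_rel|² = 104;  v_rel·d = (2)·(-9) + (10)·(16) = 142
104·t² − 284·t + 193 = 0  ⇒  m = 142² − 104·193 = 92
m = 92 > 0,  v_rel·d = 142 > 0  ⇒  inside

inside=yes margin=92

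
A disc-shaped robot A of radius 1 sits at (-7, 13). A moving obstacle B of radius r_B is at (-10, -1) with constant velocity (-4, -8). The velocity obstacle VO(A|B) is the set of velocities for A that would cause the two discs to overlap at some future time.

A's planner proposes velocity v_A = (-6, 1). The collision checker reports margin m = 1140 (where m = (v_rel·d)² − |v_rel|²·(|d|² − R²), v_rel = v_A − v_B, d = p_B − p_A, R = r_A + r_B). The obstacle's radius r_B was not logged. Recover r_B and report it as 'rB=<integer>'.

m = 1140
d = (-3, -14);  v_rel = (-2, 9),  |v_rel|² = 85
v_rel×d = (-2)·(-14) − (9)·(-3) = 55
since m = R²·85 − 55²:  R² = (3025 + 1140) / 85 = 49
R = √49 = 7  ⇒  r_B = 7 − 1 = 6

rB=6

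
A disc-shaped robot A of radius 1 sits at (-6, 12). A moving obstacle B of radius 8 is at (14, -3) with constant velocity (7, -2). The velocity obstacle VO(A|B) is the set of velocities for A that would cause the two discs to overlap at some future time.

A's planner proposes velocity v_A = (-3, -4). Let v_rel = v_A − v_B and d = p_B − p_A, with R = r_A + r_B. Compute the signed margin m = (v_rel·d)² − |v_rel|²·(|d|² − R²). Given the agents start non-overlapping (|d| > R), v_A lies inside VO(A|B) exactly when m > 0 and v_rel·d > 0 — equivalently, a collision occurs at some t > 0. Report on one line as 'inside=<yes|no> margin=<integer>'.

d = (20, -15),  |d|² = 625;  R = 1+8 = 9,  c = 625−9² = 544
v_rel = (-10, -2),  |v_rel|² = 104;  v_rel·d = (-10)·(20) + (-2)·(-15) = -170
104·t² + 340·t + 544 = 0  ⇒  m = (-170)² − 104·544 = -27676
m = -27676 < 0,  v_rel·d = -170 < 0  ⇒  outside

inside=no margin=-27676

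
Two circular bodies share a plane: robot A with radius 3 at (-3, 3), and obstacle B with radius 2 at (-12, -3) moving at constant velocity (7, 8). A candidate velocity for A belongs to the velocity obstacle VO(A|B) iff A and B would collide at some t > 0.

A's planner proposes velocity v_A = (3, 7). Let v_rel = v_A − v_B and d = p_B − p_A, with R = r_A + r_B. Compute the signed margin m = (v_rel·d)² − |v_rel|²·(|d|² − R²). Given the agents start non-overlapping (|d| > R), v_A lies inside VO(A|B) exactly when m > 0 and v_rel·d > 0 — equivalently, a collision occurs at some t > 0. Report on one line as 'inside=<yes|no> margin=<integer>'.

d = (-9, -6),  |d|² = 117;  R = 3+2 = 5,  c = 117−5² = 92
v_rel = (-4, -1),  |v_rel|² = 17;  v_rel·d = (-4)·(-9) + (-1)·(-6) = 42
17·t² − 84·t + 92 = 0  ⇒  m = 42² − 17·92 = 200
m = 200 > 0,  v_rel·d = 42 > 0  ⇒  inside

inside=yes margin=200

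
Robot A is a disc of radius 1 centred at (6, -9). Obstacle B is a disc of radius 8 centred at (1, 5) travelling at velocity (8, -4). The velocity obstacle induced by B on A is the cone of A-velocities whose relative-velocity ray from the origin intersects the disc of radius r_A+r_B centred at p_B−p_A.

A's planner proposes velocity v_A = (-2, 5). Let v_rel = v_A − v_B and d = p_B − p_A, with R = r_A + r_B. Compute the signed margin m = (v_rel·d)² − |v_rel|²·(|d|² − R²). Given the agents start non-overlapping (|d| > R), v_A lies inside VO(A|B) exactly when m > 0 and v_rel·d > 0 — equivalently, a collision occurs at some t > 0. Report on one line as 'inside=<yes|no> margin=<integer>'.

d = (-5, 14),  |d|² = 221;  R = 1+8 = 9,  c = 221−9² = 140
v_rel = (-10, 9),  |v_rel|² = 181;  v_rel·d = (-10)·(-5) + (9)·(14) = 176
181·t² − 352·t + 140 = 0  ⇒  m = 176² − 181·140 = 5636
m = 5636 > 0,  v_rel·d = 176 > 0  ⇒  inside

inside=yes margin=5636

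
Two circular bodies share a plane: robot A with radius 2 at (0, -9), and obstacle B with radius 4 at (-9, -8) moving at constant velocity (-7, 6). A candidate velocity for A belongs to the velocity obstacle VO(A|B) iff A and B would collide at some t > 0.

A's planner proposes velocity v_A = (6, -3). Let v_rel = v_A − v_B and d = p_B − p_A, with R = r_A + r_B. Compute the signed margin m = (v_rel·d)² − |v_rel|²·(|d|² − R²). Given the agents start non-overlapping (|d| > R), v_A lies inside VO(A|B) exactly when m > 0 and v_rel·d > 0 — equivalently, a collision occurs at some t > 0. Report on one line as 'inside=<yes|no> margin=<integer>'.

d = (-9, 1),  |d|² = 82;  R = 2+4 = 6,  c = 82−6² = 46
v_rel = (13, -9),  |v_rel|² = 250;  v_rel·d = (13)·(-9) + (-9)·(1) = -126
250·t² + 252·t + 46 = 0  ⇒  m = (-126)² − 250·46 = 4376
m = 4376 > 0,  v_rel·d = -126 < 0  ⇒  outside

inside=no margin=4376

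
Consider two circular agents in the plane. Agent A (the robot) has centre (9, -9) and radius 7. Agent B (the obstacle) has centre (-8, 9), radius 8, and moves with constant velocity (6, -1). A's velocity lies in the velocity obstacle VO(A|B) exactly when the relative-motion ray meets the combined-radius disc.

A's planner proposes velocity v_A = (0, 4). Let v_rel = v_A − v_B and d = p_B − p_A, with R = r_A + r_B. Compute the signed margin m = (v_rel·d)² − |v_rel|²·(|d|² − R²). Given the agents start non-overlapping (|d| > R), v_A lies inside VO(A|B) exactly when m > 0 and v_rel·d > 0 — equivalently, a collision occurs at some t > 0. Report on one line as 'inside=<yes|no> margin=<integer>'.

d = (-17, 18),  |d|² = 613;  R = 7+8 = 15,  c = 613−15² = 388
v_rel = (-6, 5),  |v_rel|² = 61;  v_rel·d = (-6)·(-17) + (5)·(18) = 192
61·t² − 384·t + 388 = 0  ⇒  m = 192² − 61·388 = 13196
m = 13196 > 0,  v_rel·d = 192 > 0  ⇒  inside

inside=yes margin=13196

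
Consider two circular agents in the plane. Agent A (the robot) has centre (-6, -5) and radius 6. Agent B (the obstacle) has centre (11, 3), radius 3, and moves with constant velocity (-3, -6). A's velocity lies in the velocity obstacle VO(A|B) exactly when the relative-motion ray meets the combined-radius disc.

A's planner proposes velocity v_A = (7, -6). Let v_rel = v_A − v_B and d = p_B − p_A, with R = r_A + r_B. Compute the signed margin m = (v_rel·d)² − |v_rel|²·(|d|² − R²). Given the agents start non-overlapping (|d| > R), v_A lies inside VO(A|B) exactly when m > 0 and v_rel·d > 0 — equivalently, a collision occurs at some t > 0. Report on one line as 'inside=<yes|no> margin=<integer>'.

d = (17, 8),  |d|² = 353;  R = 6+3 = 9,  c = 353−9² = 272
v_rel = (10, 0),  |v_rel|² = 100;  v_rel·d = (10)·(17) + (0)·(8) = 170
100·t² − 340·t + 272 = 0  ⇒  m = 170² − 100·272 = 1700
m = 1700 > 0,  v_rel·d = 170 > 0  ⇒  inside

inside=yes margin=1700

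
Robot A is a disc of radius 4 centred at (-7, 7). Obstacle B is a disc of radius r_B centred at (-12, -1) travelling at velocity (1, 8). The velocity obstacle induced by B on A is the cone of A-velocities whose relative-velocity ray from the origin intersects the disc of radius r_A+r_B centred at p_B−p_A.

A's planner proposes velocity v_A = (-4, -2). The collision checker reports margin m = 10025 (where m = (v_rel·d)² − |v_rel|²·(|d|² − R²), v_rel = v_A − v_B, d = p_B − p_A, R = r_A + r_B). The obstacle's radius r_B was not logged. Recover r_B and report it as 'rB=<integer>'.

m = 10025
d = (-5, -8);  v_rel = (-5, -10),  |v_rel|² = 125
v_rel×d = (-5)·(-8) − (-10)·(-5) = -10
since m = R²·125 − (-10)²:  R² = (100 + 10025) / 125 = 81
R = √81 = 9  ⇒  r_B = 9 − 4 = 5

rB=5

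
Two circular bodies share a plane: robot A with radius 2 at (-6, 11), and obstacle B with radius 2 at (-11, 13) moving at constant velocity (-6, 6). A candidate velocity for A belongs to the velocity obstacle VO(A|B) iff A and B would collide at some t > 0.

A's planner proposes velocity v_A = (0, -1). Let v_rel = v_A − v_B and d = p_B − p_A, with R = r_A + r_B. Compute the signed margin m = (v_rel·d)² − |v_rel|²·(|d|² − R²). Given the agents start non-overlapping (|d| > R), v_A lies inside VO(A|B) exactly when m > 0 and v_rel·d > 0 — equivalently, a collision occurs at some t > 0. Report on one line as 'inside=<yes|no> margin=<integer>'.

d = (-5, 2),  |d|² = 29;  R = 2+2 = 4,  c = 29−4² = 13
v_rel = (6, -7),  |v_rel|² = 85;  v_rel·d = (6)·(-5) + (-7)·(2) = -44
85·t² + 88·t + 13 = 0  ⇒  m = (-44)² − 85·13 = 831
m = 831 > 0,  v_rel·d = -44 < 0  ⇒  outside

inside=no margin=831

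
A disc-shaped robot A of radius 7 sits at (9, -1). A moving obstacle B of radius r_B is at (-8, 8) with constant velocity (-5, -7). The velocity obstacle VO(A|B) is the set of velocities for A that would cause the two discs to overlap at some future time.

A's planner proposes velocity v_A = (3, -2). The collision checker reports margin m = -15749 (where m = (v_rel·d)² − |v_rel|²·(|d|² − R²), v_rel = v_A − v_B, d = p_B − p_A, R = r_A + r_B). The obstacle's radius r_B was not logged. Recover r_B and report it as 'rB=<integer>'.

m = -15749
d = (-17, 9);  v_rel = (8, 5),  |v_rel|² = 89
v_rel×d = (8)·(9) − (5)·(-17) = 157
since m = R²·89 − 157²:  R² = (24649 + -15749) / 89 = 100
R = √100 = 10  ⇒  r_B = 10 − 7 = 3

rB=3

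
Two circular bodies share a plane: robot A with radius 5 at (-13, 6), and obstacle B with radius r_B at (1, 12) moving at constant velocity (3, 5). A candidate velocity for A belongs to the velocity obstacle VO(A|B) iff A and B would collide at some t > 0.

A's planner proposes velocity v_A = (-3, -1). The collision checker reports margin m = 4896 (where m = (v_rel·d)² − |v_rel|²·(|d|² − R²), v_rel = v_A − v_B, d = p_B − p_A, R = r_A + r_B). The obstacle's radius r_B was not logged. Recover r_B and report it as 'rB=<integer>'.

m = 4896
d = (14, 6);  v_rel = (-6, -6),  |v_rel|² = 72
v_rel×d = (-6)·(6) − (-6)·(14) = 48
since m = R²·72 − 48²:  R² = (2304 + 4896) / 72 = 100
R = √100 = 10  ⇒  r_B = 10 − 5 = 5

rB=5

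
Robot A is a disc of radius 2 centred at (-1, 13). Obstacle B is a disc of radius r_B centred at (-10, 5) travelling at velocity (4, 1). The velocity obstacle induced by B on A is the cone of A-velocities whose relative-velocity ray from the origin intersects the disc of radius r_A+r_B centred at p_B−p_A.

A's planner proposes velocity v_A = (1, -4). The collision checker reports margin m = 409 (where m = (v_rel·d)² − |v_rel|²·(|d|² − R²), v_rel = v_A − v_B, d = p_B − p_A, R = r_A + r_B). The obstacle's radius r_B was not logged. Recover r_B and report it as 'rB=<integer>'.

m = 409
d = (-9, -8);  v_rel = (-3, -5),  |v_rel|² = 34
v_rel×d = (-3)·(-8) − (-5)·(-9) = -21
since m = R²·34 − (-21)²:  R² = (441 + 409) / 34 = 25
R = √25 = 5  ⇒  r_B = 5 − 2 = 3

rB=3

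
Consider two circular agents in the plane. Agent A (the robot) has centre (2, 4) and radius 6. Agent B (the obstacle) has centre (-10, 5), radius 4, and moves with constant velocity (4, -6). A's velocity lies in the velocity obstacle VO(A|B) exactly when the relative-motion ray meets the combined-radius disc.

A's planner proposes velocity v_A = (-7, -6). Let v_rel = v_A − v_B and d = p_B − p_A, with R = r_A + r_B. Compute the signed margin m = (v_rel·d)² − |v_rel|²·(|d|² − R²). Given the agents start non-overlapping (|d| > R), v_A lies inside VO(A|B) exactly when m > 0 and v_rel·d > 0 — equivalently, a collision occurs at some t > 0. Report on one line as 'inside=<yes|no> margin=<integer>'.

d = (-12, 1),  |d|² = 145;  R = 6+4 = 10,  c = 145−10² = 45
v_rel = (-11, 0),  |v_rel|² = 121;  v_rel·d = (-11)·(-12) + (0)·(1) = 132
121·t² − 264·t + 45 = 0  ⇒  m = 132² − 121·45 = 11979
m = 11979 > 0,  v_rel·d = 132 > 0  ⇒  inside

inside=yes margin=11979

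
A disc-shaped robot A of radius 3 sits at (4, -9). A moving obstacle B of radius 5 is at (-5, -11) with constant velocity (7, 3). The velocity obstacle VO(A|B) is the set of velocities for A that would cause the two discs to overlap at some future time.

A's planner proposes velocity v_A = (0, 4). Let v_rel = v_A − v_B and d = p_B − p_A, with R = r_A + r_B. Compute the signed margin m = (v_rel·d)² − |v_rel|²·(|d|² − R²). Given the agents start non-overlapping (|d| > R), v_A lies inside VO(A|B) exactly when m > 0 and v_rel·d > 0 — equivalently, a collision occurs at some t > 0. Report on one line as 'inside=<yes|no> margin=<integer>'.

d = (-9, -2),  |d|² = 85;  R = 3+5 = 8,  c = 85−8² = 21
v_rel = (-7, 1),  |v_rel|² = 50;  v_rel·d = (-7)·(-9) + (1)·(-2) = 61
50·t² − 122·t + 21 = 0  ⇒  m = 61² − 50·21 = 2671
m = 2671 > 0,  v_rel·d = 61 > 0  ⇒  inside

inside=yes margin=2671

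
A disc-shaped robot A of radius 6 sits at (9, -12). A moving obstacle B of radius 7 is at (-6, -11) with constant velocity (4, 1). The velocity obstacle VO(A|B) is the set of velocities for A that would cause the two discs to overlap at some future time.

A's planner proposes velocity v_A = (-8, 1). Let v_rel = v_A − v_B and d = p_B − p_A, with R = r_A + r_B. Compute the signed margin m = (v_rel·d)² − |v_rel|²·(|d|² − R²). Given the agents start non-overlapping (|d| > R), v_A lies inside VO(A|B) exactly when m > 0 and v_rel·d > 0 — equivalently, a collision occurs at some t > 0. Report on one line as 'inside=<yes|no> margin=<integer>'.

d = (-15, 1),  |d|² = 226;  R = 6+7 = 13,  c = 226−13² = 57
v_rel = (-12, 0),  |v_rel|² = 144;  v_rel·d = (-12)·(-15) + (0)·(1) = 180
144·t² − 360·t + 57 = 0  ⇒  m = 180² − 144·57 = 24192
m = 24192 > 0,  v_rel·d = 180 > 0  ⇒  inside

inside=yes margin=24192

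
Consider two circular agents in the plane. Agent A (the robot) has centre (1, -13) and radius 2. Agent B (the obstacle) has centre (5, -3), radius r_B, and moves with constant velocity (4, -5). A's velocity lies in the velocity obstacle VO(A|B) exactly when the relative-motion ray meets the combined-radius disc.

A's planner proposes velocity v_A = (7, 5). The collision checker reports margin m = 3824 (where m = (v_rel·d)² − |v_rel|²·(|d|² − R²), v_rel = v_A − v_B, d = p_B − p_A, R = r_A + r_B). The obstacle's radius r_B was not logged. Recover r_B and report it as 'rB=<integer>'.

m = 3824
d = (4, 10);  v_rel = (3, 10),  |v_rel|² = 109
v_rel×d = (3)·(10) − (10)·(4) = -10
since m = R²·109 − (-10)²:  R² = (100 + 3824) / 109 = 36
R = √36 = 6  ⇒  r_B = 6 − 2 = 4

rB=4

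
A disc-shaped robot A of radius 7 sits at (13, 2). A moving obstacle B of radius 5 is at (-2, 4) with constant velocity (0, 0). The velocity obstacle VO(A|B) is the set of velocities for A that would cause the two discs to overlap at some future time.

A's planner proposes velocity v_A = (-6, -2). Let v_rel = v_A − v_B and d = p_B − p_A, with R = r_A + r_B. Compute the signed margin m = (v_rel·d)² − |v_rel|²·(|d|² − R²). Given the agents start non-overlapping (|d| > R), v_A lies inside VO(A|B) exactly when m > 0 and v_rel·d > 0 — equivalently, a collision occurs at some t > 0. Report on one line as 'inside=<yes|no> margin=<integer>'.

d = (-15, 2),  |d|² = 229;  R = 7+5 = 12,  c = 229−12² = 85
v_rel = (-6, -2),  |v_rel|² = 40;  v_rel·d = (-6)·(-15) + (-2)·(2) = 86
40·t² − 172·t + 85 = 0  ⇒  m = 86² − 40·85 = 3996
m = 3996 > 0,  v_rel·d = 86 > 0  ⇒  inside

inside=yes margin=3996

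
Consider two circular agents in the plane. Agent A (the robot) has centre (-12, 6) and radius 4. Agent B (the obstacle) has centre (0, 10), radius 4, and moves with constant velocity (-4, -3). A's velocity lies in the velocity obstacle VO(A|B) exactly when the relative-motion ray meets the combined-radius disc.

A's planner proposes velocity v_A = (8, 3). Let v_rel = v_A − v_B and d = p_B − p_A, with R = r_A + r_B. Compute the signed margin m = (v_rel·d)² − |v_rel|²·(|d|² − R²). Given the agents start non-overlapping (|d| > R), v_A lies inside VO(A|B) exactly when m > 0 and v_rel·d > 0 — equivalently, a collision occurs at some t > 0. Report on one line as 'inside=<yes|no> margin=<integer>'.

d = (12, 4),  |d|² = 160;  R = 4+4 = 8,  c = 160−8² = 96
v_rel = (12, 6),  |v_rel|² = 180;  v_rel·d = (12)·(12) + (6)·(4) = 168
180·t² − 336·t + 96 = 0  ⇒  m = 168² − 180·96 = 10944
m = 10944 > 0,  v_rel·d = 168 > 0  ⇒  inside

inside=yes margin=10944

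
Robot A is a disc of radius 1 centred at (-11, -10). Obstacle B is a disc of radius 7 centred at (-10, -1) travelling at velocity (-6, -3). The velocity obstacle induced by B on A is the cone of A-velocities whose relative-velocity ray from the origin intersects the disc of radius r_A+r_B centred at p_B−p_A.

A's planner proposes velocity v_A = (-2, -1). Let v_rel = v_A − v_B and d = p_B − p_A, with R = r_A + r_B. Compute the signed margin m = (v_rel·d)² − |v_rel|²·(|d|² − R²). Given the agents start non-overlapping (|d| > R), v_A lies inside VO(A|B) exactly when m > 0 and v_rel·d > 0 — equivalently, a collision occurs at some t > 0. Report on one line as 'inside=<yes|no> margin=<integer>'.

d = (1, 9),  |d|² = 82;  R = 1+7 = 8,  c = 82−8² = 18
v_rel = (4, 2),  |v_rel|² = 20;  v_rel·d = (4)·(1) + (2)·(9) = 22
20·t² − 44·t + 18 = 0  ⇒  m = 22² − 20·18 = 124
m = 124 > 0,  v_rel·d = 22 > 0  ⇒  inside

inside=yes margin=124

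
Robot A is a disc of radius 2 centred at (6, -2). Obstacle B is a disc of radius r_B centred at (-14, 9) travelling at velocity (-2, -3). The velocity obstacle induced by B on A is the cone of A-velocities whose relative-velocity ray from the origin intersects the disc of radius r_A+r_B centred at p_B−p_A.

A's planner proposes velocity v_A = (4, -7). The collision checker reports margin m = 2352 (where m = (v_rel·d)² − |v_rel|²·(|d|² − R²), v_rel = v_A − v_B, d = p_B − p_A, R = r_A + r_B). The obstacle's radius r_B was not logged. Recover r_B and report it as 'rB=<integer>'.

m = 2352
d = (-20, 11);  v_rel = (6, -4),  |v_rel|² = 52
v_rel×d = (6)·(11) − (-4)·(-20) = -14
since m = R²·52 − (-14)²:  R² = (196 + 2352) / 52 = 49
R = √49 = 7  ⇒  r_B = 7 − 2 = 5

rB=5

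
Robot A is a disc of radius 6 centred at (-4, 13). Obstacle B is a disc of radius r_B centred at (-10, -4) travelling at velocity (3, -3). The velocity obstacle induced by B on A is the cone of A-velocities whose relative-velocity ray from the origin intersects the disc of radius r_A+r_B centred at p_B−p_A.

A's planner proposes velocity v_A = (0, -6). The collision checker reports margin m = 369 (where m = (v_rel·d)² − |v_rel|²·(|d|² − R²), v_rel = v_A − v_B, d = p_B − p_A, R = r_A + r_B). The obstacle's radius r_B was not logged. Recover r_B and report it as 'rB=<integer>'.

m = 369
d = (-6, -17);  v_rel = (-3, -3),  |v_rel|² = 18
v_rel×d = (-3)·(-17) − (-3)·(-6) = 33
since m = R²·18 − 33²:  R² = (1089 + 369) / 18 = 81
R = √81 = 9  ⇒  r_B = 9 − 6 = 3

rB=3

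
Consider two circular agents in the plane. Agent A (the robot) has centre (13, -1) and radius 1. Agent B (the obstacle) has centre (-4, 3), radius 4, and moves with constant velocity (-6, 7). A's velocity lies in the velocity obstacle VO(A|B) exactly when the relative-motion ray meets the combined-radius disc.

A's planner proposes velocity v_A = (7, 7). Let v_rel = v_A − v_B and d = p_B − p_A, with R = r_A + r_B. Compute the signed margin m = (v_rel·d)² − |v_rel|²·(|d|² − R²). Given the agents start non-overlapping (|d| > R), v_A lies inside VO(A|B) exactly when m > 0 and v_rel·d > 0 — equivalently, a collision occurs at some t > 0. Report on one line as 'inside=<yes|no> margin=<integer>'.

d = (-17, 4),  |d|² = 305;  R = 1+4 = 5,  c = 305−5² = 280
v_rel = (13, 0),  |v_rel|² = 169;  v_rel·d = (13)·(-17) + (0)·(4) = -221
169·t² + 442·t + 280 = 0  ⇒  m = (-221)² − 169·280 = 1521
m = 1521 > 0,  v_rel·d = -221 < 0  ⇒  outside

inside=no margin=1521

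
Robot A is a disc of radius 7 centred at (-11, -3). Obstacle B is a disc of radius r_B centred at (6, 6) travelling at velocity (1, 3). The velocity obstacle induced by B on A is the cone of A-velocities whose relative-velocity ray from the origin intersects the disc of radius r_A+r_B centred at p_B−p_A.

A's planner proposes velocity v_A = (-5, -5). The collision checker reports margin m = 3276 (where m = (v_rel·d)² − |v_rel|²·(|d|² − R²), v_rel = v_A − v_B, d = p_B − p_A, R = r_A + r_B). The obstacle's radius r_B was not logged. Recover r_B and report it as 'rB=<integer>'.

m = 3276
d = (17, 9);  v_rel = (-6, -8),  |v_rel|² = 100
v_rel×d = (-6)·(9) − (-8)·(17) = 82
since m = R²·100 − 82²:  R² = (6724 + 3276) / 100 = 100
R = √100 = 10  ⇒  r_B = 10 − 7 = 3

rB=3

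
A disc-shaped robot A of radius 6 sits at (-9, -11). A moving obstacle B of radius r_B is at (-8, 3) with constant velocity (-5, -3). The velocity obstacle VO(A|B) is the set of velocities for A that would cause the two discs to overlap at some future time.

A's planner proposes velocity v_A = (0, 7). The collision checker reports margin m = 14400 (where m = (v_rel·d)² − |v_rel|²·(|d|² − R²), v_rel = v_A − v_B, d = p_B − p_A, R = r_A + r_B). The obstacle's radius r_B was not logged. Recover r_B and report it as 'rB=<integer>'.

m = 14400
d = (1, 14);  v_rel = (5, 10),  |v_rel|² = 125
v_rel×d = (5)·(14) − (10)·(1) = 60
since m = R²·125 − 60²:  R² = (3600 + 14400) / 125 = 144
R = √144 = 12  ⇒  r_B = 12 − 6 = 6

rB=6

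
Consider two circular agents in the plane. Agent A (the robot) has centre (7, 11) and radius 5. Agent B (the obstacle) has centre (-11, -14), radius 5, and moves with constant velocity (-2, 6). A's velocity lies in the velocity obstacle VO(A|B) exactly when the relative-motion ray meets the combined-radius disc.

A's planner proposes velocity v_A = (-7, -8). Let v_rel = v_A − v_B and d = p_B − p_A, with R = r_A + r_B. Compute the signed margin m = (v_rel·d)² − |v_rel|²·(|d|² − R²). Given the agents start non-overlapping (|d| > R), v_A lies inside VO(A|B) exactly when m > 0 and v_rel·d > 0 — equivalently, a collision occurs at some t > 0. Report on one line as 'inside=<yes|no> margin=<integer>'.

d = (-18, -25),  |d|² = 949;  R = 5+5 = 10,  c = 949−10² = 849
v_rel = (-5, -14),  |v_rel|² = 221;  v_rel·d = (-5)·(-18) + (-14)·(-25) = 440
221·t² − 880·t + 849 = 0  ⇒  m = 440² − 221·849 = 5971
m = 5971 > 0,  v_rel·d = 440 > 0  ⇒  inside

inside=yes margin=5971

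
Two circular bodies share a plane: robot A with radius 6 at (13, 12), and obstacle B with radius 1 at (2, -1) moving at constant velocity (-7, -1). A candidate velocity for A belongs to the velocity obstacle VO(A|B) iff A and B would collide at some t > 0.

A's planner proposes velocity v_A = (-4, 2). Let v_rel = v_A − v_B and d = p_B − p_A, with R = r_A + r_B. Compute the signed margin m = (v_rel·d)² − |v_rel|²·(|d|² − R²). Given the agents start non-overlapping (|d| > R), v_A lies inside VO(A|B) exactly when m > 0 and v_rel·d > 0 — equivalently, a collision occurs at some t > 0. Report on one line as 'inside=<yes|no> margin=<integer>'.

d = (-11, -13),  |d|² = 290;  R = 6+1 = 7,  c = 290−7² = 241
v_rel = (3, 3),  |v_rel|² = 18;  v_rel·d = (3)·(-11) + (3)·(-13) = -72
18·t² + 144·t + 241 = 0  ⇒  m = (-72)² − 18·241 = 846
m = 846 > 0,  v_rel·d = -72 < 0  ⇒  outside

inside=no margin=846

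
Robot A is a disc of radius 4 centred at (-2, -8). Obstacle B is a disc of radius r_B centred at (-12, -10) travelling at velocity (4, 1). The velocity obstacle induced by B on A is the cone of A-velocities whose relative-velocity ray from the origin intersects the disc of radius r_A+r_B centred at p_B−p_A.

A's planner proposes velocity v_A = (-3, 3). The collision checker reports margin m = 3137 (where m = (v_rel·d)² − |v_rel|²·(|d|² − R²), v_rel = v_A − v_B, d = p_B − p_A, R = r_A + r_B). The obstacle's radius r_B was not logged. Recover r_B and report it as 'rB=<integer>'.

m = 3137
d = (-10, -2);  v_rel = (-7, 2),  |v_rel|² = 53
v_rel×d = (-7)·(-2) − (2)·(-10) = 34
since m = R²·53 − 34²:  R² = (1156 + 3137) / 53 = 81
R = √81 = 9  ⇒  r_B = 9 − 4 = 5

rB=5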